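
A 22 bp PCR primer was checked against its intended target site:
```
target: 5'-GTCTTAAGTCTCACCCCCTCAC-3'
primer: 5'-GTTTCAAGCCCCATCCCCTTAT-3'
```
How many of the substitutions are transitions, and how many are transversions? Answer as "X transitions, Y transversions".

7 transitions, 0 transversions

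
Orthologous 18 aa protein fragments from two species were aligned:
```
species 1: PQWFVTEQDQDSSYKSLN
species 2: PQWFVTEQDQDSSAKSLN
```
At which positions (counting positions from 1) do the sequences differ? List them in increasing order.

14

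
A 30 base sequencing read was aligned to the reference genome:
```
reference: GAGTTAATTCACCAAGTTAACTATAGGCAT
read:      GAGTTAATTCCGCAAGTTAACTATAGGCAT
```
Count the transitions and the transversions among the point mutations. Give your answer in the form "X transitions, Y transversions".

Transitions (purine↔purine or pyrimidine↔pyrimidine): none.
Transversions (purine↔pyrimidine): 11 A→C, 12 C→G.

0 transitions, 2 transversions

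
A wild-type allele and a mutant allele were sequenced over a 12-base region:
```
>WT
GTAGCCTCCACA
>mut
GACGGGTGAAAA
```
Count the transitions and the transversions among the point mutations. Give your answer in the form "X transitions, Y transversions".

0 transitions, 7 transversions

Transitions (purine↔purine or pyrimidine↔pyrimidine): none.
Transversions (purine↔pyrimidine): 2 T→A, 3 A→C, 5 C→G, 6 C→G, 8 C→G, 9 C→A, 11 C→A.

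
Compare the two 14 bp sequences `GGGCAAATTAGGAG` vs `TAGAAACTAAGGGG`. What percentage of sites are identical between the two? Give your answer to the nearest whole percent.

6 positions differ (1, 2, 4, 7, 9, 13), so 8 of 14 match: 8/14 = 57.14%.

57%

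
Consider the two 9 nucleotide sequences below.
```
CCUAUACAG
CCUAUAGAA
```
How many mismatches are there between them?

2

Comparing position by position, 2 sites differ: 7 (C/G), 9 (G/A).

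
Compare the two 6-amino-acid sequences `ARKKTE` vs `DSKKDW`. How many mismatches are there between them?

4

The sequences differ at positions 1, 2, 5, 6 (1-based) — 4 in total.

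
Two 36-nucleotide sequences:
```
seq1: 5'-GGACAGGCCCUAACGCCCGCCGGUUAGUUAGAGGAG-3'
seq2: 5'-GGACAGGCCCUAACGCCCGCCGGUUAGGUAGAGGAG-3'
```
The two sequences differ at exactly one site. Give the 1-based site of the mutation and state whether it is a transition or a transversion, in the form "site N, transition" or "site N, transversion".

site 28, transversion

The sequences differ only at site 28: U→G (pyrimidine→purine), a transversion.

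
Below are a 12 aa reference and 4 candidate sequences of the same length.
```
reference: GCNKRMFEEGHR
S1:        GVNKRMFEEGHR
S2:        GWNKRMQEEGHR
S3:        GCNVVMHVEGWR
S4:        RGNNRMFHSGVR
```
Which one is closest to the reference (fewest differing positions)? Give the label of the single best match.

S1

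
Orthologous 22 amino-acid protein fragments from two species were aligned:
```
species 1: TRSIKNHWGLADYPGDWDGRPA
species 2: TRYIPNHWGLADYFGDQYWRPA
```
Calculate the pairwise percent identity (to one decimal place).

6 positions differ (3, 5, 14, 17, 18, 19), so 16 of 22 match: 16/22 = 72.73%.

72.7%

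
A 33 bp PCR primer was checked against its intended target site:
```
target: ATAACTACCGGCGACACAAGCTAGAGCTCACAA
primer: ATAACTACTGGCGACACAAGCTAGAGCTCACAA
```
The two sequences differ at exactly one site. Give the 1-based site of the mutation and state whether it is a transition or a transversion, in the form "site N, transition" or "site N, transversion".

The sequences differ only at site 9: C→T (pyrimidine→pyrimidine), a transition.

site 9, transition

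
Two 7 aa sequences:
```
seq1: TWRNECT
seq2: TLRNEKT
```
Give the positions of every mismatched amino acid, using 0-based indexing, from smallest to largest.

1, 5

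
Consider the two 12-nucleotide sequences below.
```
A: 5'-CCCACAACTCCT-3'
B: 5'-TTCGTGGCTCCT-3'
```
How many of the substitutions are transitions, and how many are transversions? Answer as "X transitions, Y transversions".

Mismatches (1-based):
site 1: C→T (pyrimidine→pyrimidine, transition)
site 2: C→T (pyrimidine→pyrimidine, transition)
site 4: A→G (purine→purine, transition)
site 5: C→T (pyrimidine→pyrimidine, transition)
site 6: A→G (purine→purine, transition)
site 7: A→G (purine→purine, transition)

6 transitions, 0 transversions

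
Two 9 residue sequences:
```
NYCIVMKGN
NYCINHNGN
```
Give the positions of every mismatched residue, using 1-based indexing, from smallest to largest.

5, 6, 7

Scanning 1-based: 5: V/N; 6: M/H; 7: K/N.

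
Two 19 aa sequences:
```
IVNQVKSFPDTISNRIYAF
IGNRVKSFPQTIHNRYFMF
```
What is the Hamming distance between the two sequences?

Mismatches (1-based): position 2: V→G; position 4: Q→R; position 10: D→Q; position 13: S→H; position 16: I→Y; position 17: Y→F; position 18: A→M.

7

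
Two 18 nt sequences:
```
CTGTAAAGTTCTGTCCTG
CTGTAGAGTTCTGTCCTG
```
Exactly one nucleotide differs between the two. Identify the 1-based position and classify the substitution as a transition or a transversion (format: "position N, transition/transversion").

position 6, transition

The sequences differ only at position 6: A→G (purine→purine), a transition.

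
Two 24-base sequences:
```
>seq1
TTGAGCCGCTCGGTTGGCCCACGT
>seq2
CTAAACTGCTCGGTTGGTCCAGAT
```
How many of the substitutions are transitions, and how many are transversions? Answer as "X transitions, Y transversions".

Mismatches (1-based):
position 1: T→C (pyrimidine→pyrimidine, transition)
position 3: G→A (purine→purine, transition)
position 5: G→A (purine→purine, transition)
position 7: C→T (pyrimidine→pyrimidine, transition)
position 18: C→T (pyrimidine→pyrimidine, transition)
position 22: C→G (pyrimidine→purine, transversion)
position 23: G→A (purine→purine, transition)

6 transitions, 1 transversion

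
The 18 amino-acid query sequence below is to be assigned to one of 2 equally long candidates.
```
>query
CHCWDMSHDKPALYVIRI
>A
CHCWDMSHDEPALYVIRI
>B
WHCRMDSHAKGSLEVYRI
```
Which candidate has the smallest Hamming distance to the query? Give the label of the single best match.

A differs at 1 position; B differs at 9 positions. The closest is A.

A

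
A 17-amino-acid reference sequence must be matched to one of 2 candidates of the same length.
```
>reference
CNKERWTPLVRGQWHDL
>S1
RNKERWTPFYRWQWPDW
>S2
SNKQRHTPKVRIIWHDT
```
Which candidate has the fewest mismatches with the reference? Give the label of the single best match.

S1 differs at 6 residues; S2 differs at 7 residues. The closest is S1.

S1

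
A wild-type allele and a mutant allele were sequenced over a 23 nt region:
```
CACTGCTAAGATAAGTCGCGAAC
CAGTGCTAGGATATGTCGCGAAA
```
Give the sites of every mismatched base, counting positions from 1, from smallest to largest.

Differences at site 3 (C→G), site 9 (A→G), site 14 (A→T), site 23 (C→A).

3, 9, 14, 23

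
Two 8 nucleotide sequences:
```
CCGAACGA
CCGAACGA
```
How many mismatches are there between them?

0

No positions differ; the sequences are identical.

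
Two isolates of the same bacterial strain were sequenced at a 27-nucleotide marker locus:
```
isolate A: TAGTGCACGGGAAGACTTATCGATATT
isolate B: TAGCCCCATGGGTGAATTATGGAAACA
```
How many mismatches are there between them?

12

Comparing position by position, 12 bases differ: 4 (T/C), 5 (G/C), 7 (A/C), 8 (C/A), 9 (G/T), 12 (A/G), 13 (A/T), 16 (C/A), 21 (C/G), 24 (T/A), 26 (T/C), 27 (T/A).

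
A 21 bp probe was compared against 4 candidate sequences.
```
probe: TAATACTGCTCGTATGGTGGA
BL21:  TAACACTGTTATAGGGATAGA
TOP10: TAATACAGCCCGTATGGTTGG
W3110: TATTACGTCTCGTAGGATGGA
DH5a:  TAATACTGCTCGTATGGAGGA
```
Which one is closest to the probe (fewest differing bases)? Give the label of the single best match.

BL21 differs at 9 bases; TOP10 differs at 4 bases; W3110 differs at 5 bases; DH5a differs at 1 base. The closest is DH5a.

DH5a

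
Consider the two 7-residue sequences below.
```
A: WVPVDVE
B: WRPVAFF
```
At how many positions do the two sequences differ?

4

The sequences differ at positions 2, 5, 6, 7 (1-based) — 4 in total.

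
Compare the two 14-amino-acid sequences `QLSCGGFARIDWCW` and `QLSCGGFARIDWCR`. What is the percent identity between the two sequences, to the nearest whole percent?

Mismatch at position 14 (1-based): 1 of 14.
Identical positions: 13/14 = 92.86% → 93%.

93%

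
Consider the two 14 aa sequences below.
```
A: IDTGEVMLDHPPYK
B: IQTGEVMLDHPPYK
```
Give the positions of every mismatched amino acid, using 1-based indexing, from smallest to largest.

Scanning 1-based: 2: D/Q.

2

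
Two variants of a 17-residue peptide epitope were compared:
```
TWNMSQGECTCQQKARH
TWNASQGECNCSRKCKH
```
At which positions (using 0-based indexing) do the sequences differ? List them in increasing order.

Differences at position 3 (M→A), position 9 (T→N), position 11 (Q→S), position 12 (Q→R), position 14 (A→C), position 15 (R→K).

3, 9, 11, 12, 14, 15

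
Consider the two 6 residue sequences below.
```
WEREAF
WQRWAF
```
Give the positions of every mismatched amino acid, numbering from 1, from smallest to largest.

Scanning 1-based: 2: E/Q; 4: E/W.

2, 4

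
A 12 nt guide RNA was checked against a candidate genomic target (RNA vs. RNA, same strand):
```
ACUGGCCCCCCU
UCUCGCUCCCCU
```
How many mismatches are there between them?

3

Comparing position by position, 3 sites differ: 1 (A/U), 4 (G/C), 7 (C/U).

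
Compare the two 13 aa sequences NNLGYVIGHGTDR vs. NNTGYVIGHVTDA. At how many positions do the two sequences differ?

Comparing position by position, 3 positions differ: 3 (L/T), 10 (G/V), 13 (R/A).

3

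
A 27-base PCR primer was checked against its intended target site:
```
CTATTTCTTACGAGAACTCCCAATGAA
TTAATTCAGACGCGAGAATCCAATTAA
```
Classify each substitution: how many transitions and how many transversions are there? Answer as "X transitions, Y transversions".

Transitions (purine↔purine or pyrimidine↔pyrimidine): 1 C→T, 16 A→G, 19 C→T.
Transversions (purine↔pyrimidine): 4 T→A, 8 T→A, 9 T→G, 13 A→C, 17 C→A, 18 T→A, 25 G→T.

3 transitions, 7 transversions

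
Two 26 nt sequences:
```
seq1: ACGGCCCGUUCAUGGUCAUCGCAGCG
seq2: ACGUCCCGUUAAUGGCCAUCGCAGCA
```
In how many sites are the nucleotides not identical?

4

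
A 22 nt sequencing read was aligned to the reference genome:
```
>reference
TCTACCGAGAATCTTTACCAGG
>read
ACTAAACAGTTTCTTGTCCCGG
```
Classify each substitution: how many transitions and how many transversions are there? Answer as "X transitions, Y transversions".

0 transitions, 9 transversions

Mismatches (1-based):
site 1: T→A (pyrimidine→purine, transversion)
site 5: C→A (pyrimidine→purine, transversion)
site 6: C→A (pyrimidine→purine, transversion)
site 7: G→C (purine→pyrimidine, transversion)
site 10: A→T (purine→pyrimidine, transversion)
site 11: A→T (purine→pyrimidine, transversion)
site 16: T→G (pyrimidine→purine, transversion)
site 17: A→T (purine→pyrimidine, transversion)
site 20: A→C (purine→pyrimidine, transversion)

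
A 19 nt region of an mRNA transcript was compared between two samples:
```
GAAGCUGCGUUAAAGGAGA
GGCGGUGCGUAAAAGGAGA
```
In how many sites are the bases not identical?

4

Comparing position by position, 4 sites differ: 2 (A/G), 3 (A/C), 5 (C/G), 11 (U/A).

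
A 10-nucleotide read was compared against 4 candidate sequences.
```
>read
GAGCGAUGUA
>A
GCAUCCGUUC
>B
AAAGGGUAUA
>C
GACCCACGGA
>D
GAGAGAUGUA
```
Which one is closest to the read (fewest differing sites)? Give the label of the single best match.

D

A differs at 8 sites; B differs at 5 sites; C differs at 4 sites; D differs at 1 site. The closest is D.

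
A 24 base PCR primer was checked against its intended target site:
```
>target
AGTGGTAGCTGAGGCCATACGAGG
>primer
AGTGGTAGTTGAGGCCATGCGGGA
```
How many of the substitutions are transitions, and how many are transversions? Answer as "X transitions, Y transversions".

Transitions (purine↔purine or pyrimidine↔pyrimidine): 9 C→T, 19 A→G, 22 A→G, 24 G→A.
Transversions (purine↔pyrimidine): none.

4 transitions, 0 transversions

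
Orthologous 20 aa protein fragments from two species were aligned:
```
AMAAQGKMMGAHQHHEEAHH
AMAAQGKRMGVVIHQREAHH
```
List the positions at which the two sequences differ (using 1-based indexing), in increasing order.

Differences at position 8 (M→R), position 11 (A→V), position 12 (H→V), position 13 (Q→I), position 15 (H→Q), position 16 (E→R).

8, 11, 12, 13, 15, 16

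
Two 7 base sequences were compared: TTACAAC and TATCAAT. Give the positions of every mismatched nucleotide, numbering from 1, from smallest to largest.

2, 3, 7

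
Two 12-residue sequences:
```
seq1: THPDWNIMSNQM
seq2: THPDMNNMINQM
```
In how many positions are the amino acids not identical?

The sequences differ at positions 5, 7, 9 (1-based) — 3 in total.

3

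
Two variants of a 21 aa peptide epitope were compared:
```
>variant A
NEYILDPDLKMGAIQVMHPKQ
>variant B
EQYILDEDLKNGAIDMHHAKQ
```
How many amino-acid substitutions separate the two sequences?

Comparing position by position, 8 positions differ: 1 (N/E), 2 (E/Q), 7 (P/E), 11 (M/N), 15 (Q/D), 16 (V/M), 17 (M/H), 19 (P/A).

8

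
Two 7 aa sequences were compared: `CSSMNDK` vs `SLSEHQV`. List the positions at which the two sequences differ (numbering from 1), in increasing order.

1, 2, 4, 5, 6, 7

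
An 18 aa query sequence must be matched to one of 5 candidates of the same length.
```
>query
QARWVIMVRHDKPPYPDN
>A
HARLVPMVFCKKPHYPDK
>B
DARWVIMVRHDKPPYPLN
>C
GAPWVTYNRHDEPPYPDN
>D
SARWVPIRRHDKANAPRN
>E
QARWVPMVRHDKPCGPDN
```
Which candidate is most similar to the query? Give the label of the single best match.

Hamming distances to query — A: 8; B: 2; C: 6; D: 8; E: 3.
Smallest is B with 2 mismatches.

B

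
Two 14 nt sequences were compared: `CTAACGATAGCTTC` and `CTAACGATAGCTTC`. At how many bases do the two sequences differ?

0

The two sequences are identical at every position.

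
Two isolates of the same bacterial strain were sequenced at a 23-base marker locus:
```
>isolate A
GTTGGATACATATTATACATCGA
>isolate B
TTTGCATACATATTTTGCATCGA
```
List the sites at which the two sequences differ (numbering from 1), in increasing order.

1, 5, 15, 17

Scanning 1-based: 1: G/T; 5: G/C; 15: A/T; 17: A/G.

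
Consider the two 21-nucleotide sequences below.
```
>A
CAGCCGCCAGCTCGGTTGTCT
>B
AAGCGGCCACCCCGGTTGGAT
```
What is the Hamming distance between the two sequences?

6

The sequences differ at bases 1, 5, 10, 12, 19, 20 (1-based) — 6 in total.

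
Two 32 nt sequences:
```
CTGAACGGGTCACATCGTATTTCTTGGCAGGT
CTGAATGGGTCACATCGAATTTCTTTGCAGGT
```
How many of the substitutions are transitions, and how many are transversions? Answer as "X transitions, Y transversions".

1 transition, 2 transversions

Transitions (purine↔purine or pyrimidine↔pyrimidine): 6 C→T.
Transversions (purine↔pyrimidine): 18 T→A, 26 G→T.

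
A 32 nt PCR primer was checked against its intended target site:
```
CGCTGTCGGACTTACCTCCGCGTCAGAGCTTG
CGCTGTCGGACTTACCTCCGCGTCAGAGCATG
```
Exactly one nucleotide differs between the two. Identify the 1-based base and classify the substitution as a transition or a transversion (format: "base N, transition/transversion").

Base 30 changes T→A. T is a pyrimidine and A is a purine, so this is a transversion.

base 30, transversion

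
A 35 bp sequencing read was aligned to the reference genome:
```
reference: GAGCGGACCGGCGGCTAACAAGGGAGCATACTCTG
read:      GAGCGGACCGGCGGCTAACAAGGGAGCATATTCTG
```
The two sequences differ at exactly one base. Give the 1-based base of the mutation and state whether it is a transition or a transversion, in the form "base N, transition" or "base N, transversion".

base 31, transition

Base 31 changes C→T. C is a pyrimidine and T is a pyrimidine, so this is a transition.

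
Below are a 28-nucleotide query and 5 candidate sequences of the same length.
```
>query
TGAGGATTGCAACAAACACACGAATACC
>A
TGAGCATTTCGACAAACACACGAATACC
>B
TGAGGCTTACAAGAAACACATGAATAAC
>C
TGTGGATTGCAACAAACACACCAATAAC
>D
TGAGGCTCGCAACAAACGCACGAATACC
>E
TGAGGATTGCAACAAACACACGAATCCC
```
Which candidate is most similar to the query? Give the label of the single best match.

Hamming distances to query — A: 3; B: 5; C: 3; D: 3; E: 1.
Smallest is E with 1 mismatch.

E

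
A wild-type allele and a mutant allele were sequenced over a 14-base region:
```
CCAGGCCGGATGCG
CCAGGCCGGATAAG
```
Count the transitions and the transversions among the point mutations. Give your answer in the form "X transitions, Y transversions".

Transitions (purine↔purine or pyrimidine↔pyrimidine): 12 G→A.
Transversions (purine↔pyrimidine): 13 C→A.

1 transition, 1 transversion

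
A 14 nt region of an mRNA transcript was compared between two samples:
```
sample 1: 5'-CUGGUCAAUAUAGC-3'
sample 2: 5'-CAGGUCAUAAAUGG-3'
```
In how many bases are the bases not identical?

6

Mismatches (1-based): base 2: U→A; base 8: A→U; base 9: U→A; base 11: U→A; base 12: A→U; base 14: C→G.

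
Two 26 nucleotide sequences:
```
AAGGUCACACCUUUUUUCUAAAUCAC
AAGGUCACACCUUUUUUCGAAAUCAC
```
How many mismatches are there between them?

1

The sequences differ at bases 19 (1-based) — 1 in total.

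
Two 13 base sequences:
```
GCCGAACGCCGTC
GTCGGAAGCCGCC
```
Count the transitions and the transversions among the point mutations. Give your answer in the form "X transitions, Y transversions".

3 transitions, 1 transversion

Mismatches (1-based):
position 2: C→T (pyrimidine→pyrimidine, transition)
position 5: A→G (purine→purine, transition)
position 7: C→A (pyrimidine→purine, transversion)
position 12: T→C (pyrimidine→pyrimidine, transition)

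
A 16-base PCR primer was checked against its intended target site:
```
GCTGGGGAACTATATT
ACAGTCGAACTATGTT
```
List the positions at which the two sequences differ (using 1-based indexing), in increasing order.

Scanning 1-based: 1: G/A; 3: T/A; 5: G/T; 6: G/C; 14: A/G.

1, 3, 5, 6, 14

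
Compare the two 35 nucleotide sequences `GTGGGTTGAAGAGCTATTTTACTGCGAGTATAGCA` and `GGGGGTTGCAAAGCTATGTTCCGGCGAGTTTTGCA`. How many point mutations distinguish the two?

8

Comparing position by position, 8 bases differ: 2 (T/G), 9 (A/C), 11 (G/A), 18 (T/G), 21 (A/C), 23 (T/G), 30 (A/T), 32 (A/T).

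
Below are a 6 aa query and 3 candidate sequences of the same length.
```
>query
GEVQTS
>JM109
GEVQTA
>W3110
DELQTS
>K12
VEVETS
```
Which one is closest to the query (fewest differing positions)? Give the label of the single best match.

JM109 differs at 1 position; W3110 differs at 2 positions; K12 differs at 2 positions. The closest is JM109.

JM109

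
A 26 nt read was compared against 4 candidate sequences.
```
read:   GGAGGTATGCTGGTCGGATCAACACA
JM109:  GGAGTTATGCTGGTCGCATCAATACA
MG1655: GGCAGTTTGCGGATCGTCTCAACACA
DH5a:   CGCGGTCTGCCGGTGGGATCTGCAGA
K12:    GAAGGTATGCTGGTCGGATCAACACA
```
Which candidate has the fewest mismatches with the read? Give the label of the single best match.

Hamming distances to read — JM109: 3; MG1655: 7; DH5a: 8; K12: 1.
Smallest is K12 with 1 mismatch.

K12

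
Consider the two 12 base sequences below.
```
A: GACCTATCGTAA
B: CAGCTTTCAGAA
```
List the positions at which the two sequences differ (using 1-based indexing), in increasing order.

1, 3, 6, 9, 10

Differences at position 1 (G→C), position 3 (C→G), position 6 (A→T), position 9 (G→A), position 10 (T→G).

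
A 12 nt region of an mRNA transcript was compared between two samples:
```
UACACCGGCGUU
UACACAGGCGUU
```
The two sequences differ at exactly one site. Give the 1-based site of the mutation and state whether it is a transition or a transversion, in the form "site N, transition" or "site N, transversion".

site 6, transversion

Site 6 changes C→A. C is a pyrimidine and A is a purine, so this is a transversion.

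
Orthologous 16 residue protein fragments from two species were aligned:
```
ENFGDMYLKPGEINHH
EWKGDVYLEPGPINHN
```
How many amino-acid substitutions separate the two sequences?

The sequences differ at residues 2, 3, 6, 9, 12, 16 (1-based) — 6 in total.

6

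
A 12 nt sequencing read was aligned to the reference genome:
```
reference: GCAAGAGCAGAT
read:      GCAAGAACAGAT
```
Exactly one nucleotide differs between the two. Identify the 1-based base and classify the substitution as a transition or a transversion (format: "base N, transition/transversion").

base 7, transition

Base 7 changes G→A. G is a purine and A is a purine, so this is a transition.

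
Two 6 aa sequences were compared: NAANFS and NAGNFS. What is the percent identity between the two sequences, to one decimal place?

83.3%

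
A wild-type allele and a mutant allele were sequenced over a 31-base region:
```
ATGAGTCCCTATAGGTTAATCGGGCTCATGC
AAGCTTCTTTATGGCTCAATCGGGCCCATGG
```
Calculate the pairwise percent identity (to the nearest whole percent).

10 positions differ (2, 4, 5, 8, 9, 13, 15, 17, 26, 31), so 21 of 31 match: 21/31 = 67.74%.

68%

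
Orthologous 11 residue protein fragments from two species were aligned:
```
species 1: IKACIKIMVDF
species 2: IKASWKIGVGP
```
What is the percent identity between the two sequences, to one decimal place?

Mismatches at positions 4, 5, 8, 10, 11 (1-based): 5 of 11.
Identical positions: 6/11 = 54.55% → 54.5%.

54.5%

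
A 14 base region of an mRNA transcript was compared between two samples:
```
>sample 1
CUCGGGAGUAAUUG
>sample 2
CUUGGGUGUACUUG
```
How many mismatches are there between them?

Comparing position by position, 3 sites differ: 3 (C/U), 7 (A/U), 11 (A/C).

3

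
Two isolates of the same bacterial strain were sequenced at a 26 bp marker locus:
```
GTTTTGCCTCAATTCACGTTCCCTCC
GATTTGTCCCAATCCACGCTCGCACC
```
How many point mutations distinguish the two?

Comparing position by position, 7 sites differ: 2 (T/A), 7 (C/T), 9 (T/C), 14 (T/C), 19 (T/C), 22 (C/G), 24 (T/A).

7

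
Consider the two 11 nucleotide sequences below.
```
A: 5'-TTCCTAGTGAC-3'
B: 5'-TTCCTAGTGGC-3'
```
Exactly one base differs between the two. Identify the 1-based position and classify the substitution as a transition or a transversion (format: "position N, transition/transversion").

position 10, transition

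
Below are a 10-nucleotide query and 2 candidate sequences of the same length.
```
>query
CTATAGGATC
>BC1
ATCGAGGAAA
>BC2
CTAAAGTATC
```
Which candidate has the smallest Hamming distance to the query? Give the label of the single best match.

BC2

Hamming distances to query — BC1: 5; BC2: 2.
Smallest is BC2 with 2 mismatches.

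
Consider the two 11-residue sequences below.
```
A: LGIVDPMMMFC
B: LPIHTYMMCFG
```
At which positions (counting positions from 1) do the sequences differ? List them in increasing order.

2, 4, 5, 6, 9, 11

Scanning 1-based: 2: G/P; 4: V/H; 5: D/T; 6: P/Y; 9: M/C; 11: C/G.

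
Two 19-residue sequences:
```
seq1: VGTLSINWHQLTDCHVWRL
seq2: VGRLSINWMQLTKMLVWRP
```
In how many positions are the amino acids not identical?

Comparing position by position, 6 positions differ: 3 (T/R), 9 (H/M), 13 (D/K), 14 (C/M), 15 (H/L), 19 (L/P).

6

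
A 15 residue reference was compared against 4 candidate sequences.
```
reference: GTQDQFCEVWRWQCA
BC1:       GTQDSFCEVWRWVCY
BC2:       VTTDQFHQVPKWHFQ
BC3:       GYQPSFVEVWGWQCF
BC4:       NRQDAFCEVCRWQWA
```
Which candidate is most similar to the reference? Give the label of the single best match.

BC1

Hamming distances to reference — BC1: 3; BC2: 9; BC3: 6; BC4: 5.
Smallest is BC1 with 3 mismatches.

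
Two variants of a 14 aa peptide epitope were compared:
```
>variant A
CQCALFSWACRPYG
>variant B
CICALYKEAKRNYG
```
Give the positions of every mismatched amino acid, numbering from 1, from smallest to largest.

2, 6, 7, 8, 10, 12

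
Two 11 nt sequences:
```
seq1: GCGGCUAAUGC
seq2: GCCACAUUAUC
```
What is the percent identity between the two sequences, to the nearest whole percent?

36%

Mismatches at positions 3, 4, 6, 7, 8, 9, 10 (1-based): 7 of 11.
Identical positions: 4/11 = 36.36% → 36%.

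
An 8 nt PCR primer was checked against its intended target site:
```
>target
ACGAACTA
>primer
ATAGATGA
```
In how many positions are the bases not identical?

Comparing position by position, 5 positions differ: 2 (C/T), 3 (G/A), 4 (A/G), 6 (C/T), 7 (T/G).

5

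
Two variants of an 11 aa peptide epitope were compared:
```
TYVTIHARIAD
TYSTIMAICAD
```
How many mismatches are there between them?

The sequences differ at residues 3, 6, 8, 9 (1-based) — 4 in total.

4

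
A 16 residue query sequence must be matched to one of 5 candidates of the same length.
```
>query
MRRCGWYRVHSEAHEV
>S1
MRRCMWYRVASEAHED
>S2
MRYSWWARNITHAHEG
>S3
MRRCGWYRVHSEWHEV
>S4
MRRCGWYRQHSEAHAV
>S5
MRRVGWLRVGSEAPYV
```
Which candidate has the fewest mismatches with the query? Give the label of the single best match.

S3

S1 differs at 3 positions; S2 differs at 9 positions; S3 differs at 1 position; S4 differs at 2 positions; S5 differs at 5 positions. The closest is S3.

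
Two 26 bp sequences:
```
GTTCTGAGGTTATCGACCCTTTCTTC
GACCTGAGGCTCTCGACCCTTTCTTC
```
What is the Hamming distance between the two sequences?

Comparing position by position, 4 sites differ: 2 (T/A), 3 (T/C), 10 (T/C), 12 (A/C).

4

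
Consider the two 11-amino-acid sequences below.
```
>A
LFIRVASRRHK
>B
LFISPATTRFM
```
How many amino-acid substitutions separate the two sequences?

Mismatches (1-based): residue 4: R→S; residue 5: V→P; residue 7: S→T; residue 8: R→T; residue 10: H→F; residue 11: K→M.

6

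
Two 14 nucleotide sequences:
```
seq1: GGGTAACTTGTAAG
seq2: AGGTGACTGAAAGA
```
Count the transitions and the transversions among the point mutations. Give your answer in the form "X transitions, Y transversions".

Mismatches (1-based):
site 1: G→A (purine→purine, transition)
site 5: A→G (purine→purine, transition)
site 9: T→G (pyrimidine→purine, transversion)
site 10: G→A (purine→purine, transition)
site 11: T→A (pyrimidine→purine, transversion)
site 13: A→G (purine→purine, transition)
site 14: G→A (purine→purine, transition)

5 transitions, 2 transversions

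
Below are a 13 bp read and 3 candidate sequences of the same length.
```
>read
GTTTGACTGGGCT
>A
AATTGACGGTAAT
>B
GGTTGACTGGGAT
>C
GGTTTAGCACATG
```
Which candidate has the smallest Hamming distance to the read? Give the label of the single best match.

A differs at 6 sites; B differs at 2 sites; C differs at 9 sites. The closest is B.

B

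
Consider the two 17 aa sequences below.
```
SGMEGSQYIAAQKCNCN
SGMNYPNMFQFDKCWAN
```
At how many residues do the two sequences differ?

The sequences differ at residues 4, 5, 6, 7, 8, 9, 10, 11, 12, 15, 16 (1-based) — 11 in total.

11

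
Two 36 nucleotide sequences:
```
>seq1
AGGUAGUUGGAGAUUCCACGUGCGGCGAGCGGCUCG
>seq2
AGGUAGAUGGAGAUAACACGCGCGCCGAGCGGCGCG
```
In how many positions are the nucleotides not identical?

Mismatches (1-based): position 7: U→A; position 15: U→A; position 16: C→A; position 21: U→C; position 25: G→C; position 34: U→G.

6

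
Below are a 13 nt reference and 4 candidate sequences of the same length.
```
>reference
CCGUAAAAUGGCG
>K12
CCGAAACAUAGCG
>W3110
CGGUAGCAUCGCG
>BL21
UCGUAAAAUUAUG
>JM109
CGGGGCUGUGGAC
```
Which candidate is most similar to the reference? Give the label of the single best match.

K12

Hamming distances to reference — K12: 3; W3110: 4; BL21: 4; JM109: 8.
Smallest is K12 with 3 mismatches.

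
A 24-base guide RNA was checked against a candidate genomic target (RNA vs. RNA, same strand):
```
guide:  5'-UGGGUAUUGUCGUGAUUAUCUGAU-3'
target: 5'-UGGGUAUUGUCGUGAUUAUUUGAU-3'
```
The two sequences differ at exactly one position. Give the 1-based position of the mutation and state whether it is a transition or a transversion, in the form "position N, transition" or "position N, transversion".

position 20, transition

The sequences differ only at position 20: C→U (pyrimidine→pyrimidine), a transition.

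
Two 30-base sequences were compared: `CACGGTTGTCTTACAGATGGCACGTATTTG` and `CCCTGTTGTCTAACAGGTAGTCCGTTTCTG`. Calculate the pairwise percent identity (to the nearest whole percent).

Mismatches at positions 2, 4, 12, 17, 19, 21, 22, 26, 28 (1-based): 9 of 30.
Identical positions: 21/30 = 70% → 70%.

70%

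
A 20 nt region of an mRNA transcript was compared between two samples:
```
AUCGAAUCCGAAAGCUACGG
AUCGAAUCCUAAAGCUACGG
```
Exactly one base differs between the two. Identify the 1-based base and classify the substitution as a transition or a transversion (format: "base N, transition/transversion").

base 10, transversion

The sequences differ only at base 10: G→U (purine→pyrimidine), a transversion.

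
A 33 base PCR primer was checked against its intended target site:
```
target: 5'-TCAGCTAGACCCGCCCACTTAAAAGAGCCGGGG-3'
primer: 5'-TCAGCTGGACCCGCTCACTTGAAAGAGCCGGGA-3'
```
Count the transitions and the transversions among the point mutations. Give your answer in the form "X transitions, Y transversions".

Transitions (purine↔purine or pyrimidine↔pyrimidine): 7 A→G, 15 C→T, 21 A→G, 33 G→A.
Transversions (purine↔pyrimidine): none.

4 transitions, 0 transversions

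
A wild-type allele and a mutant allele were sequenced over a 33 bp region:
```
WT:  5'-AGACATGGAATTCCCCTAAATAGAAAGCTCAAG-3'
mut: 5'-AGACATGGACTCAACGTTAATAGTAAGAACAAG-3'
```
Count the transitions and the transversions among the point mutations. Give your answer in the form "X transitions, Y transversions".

Transitions (purine↔purine or pyrimidine↔pyrimidine): 12 T→C.
Transversions (purine↔pyrimidine): 10 A→C, 13 C→A, 14 C→A, 16 C→G, 18 A→T, 24 A→T, 28 C→A, 29 T→A.

1 transition, 8 transversions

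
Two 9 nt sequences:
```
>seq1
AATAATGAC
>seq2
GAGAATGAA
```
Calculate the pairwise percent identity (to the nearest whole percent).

Mismatches at positions 1, 3, 9 (1-based): 3 of 9.
Identical positions: 6/9 = 66.67% → 67%.

67%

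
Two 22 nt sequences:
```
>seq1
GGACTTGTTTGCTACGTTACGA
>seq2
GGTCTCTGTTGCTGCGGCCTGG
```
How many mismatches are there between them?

The sequences differ at sites 3, 6, 7, 8, 14, 17, 18, 19, 20, 22 (1-based) — 10 in total.

10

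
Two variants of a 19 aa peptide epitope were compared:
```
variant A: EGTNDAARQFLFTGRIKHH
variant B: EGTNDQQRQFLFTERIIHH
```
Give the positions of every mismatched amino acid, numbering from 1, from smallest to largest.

6, 7, 14, 17

Scanning 1-based: 6: A/Q; 7: A/Q; 14: G/E; 17: K/I.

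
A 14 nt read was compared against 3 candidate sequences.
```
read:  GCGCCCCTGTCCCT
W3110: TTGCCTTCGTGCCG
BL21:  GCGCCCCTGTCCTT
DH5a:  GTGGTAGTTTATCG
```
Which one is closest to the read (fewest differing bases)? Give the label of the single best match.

Hamming distances to read — W3110: 7; BL21: 1; DH5a: 9.
Smallest is BL21 with 1 mismatch.

BL21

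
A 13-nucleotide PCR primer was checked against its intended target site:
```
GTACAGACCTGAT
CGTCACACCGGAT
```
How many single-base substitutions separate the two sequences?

The sequences differ at bases 1, 2, 3, 6, 10 (1-based) — 5 in total.

5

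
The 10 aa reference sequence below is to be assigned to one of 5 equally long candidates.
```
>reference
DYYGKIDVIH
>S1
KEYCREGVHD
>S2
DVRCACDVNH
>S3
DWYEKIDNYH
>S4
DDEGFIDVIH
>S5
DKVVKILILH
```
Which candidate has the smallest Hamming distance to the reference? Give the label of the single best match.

S1 differs at 8 residues; S2 differs at 6 residues; S3 differs at 4 residues; S4 differs at 3 residues; S5 differs at 6 residues. The closest is S4.

S4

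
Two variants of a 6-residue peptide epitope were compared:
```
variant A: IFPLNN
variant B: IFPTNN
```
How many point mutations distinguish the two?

1

Mismatches (1-based): residue 4: L→T.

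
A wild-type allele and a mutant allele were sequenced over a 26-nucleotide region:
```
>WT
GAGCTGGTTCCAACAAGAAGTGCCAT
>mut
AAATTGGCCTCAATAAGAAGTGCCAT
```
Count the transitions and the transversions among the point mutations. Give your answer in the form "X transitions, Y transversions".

Mismatches (1-based):
site 1: G→A (purine→purine, transition)
site 3: G→A (purine→purine, transition)
site 4: C→T (pyrimidine→pyrimidine, transition)
site 8: T→C (pyrimidine→pyrimidine, transition)
site 9: T→C (pyrimidine→pyrimidine, transition)
site 10: C→T (pyrimidine→pyrimidine, transition)
site 14: C→T (pyrimidine→pyrimidine, transition)

7 transitions, 0 transversions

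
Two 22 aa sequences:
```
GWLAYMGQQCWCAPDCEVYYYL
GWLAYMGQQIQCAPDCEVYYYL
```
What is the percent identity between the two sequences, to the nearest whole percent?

Mismatches at positions 10, 11 (1-based): 2 of 22.
Identical positions: 20/22 = 90.91% → 91%.

91%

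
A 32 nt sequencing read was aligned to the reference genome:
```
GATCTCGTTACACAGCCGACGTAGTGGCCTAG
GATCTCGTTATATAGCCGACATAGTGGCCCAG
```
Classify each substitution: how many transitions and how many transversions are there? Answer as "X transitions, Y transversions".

Transitions (purine↔purine or pyrimidine↔pyrimidine): 11 C→T, 13 C→T, 21 G→A, 30 T→C.
Transversions (purine↔pyrimidine): none.

4 transitions, 0 transversions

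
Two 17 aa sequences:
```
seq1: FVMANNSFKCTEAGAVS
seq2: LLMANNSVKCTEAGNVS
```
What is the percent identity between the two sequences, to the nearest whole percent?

76%

Mismatches at positions 1, 2, 8, 15 (1-based): 4 of 17.
Identical positions: 13/17 = 76.47% → 76%.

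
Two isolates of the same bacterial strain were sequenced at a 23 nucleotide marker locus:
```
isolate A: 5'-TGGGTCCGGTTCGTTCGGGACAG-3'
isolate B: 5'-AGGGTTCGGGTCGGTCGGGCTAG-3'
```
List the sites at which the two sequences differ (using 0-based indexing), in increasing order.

Scanning 0-based: 0: T/A; 5: C/T; 9: T/G; 13: T/G; 19: A/C; 20: C/T.

0, 5, 9, 13, 19, 20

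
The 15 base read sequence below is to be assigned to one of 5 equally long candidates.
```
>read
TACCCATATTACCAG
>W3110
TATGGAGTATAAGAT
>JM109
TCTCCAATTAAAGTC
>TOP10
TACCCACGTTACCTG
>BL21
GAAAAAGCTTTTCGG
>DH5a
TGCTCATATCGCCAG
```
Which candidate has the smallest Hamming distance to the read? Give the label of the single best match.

TOP10

Hamming distances to read — W3110: 9; JM109: 9; TOP10: 3; BL21: 9; DH5a: 4.
Smallest is TOP10 with 3 mismatches.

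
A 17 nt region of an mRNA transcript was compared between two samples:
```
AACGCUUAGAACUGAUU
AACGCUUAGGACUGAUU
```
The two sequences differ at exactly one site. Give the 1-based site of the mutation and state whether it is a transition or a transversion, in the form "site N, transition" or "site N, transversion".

The sequences differ only at site 10: A→G (purine→purine), a transition.

site 10, transition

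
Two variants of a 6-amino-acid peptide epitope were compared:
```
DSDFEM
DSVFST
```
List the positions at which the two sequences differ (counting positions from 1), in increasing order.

Differences at position 3 (D→V), position 5 (E→S), position 6 (M→T).

3, 5, 6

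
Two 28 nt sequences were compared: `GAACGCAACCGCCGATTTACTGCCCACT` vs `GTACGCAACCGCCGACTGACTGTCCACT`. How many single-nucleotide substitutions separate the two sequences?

4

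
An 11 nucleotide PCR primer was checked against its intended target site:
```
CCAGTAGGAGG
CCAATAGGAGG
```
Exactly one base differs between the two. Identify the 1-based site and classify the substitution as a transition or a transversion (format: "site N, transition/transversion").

Site 4 changes G→A. G is a purine and A is a purine, so this is a transition.

site 4, transition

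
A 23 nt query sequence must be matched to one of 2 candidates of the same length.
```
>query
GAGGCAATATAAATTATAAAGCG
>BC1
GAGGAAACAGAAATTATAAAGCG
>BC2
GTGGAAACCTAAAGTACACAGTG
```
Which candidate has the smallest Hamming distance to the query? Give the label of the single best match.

BC1

Hamming distances to query — BC1: 3; BC2: 8.
Smallest is BC1 with 3 mismatches.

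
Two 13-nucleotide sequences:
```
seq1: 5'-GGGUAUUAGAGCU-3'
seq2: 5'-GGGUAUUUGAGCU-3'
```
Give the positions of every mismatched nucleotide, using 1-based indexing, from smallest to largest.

Differences at position 8 (A→U).

8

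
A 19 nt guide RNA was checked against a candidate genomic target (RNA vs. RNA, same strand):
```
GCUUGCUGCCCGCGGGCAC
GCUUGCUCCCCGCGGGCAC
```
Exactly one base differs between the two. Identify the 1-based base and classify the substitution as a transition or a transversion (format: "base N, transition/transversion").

base 8, transversion

The sequences differ only at base 8: G→C (purine→pyrimidine), a transversion.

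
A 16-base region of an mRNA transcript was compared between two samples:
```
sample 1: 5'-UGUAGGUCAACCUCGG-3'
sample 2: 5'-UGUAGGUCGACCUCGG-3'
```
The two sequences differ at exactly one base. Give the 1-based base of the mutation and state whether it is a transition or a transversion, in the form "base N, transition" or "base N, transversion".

The sequences differ only at base 9: A→G (purine→purine), a transition.

base 9, transition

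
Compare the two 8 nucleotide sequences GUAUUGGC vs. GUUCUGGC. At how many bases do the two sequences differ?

2

Comparing position by position, 2 bases differ: 3 (A/U), 4 (U/C).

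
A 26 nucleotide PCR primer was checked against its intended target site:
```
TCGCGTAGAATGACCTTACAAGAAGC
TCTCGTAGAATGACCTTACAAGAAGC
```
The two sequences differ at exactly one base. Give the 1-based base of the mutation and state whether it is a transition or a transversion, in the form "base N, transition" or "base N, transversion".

base 3, transversion

The sequences differ only at base 3: G→T (purine→pyrimidine), a transversion.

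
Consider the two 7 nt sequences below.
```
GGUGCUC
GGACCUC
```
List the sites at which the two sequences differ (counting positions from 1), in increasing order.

3, 4

Scanning 1-based: 3: U/A; 4: G/C.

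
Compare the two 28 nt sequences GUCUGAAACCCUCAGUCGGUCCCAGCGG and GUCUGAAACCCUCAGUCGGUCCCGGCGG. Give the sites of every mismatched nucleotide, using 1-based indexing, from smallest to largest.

Differences at site 24 (A→G).

24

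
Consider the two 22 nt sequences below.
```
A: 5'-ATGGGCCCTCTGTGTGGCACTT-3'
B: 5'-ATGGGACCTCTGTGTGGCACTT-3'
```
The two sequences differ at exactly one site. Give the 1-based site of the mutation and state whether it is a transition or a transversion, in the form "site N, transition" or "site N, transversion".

site 6, transversion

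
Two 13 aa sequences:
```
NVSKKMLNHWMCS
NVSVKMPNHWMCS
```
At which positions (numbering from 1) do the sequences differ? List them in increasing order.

4, 7

Scanning 1-based: 4: K/V; 7: L/P.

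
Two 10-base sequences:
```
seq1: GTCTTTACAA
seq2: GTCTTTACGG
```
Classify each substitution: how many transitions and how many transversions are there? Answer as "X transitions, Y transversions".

2 transitions, 0 transversions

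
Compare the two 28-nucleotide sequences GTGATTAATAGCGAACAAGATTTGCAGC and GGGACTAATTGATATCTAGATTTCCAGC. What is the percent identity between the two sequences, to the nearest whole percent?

Mismatches at positions 2, 5, 10, 12, 13, 15, 17, 24 (1-based): 8 of 28.
Identical positions: 20/28 = 71.43% → 71%.

71%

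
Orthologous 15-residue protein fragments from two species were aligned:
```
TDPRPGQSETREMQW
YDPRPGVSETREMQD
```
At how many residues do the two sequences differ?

3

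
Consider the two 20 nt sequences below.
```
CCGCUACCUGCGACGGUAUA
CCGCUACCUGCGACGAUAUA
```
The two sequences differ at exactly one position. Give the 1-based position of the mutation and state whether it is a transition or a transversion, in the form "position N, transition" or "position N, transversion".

Position 16 changes G→A. G is a purine and A is a purine, so this is a transition.

position 16, transition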